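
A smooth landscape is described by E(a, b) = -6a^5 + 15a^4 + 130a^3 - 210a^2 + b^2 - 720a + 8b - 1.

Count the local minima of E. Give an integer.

2

E separates as a function of a plus a function of b, so ∇E=0 decouples.
∂E/∂a = -30(a - 4)(a - 2)(a + 1)(a + 3) = 0 at a ∈ {-3, -1, 2, 4}; ∂E/∂b = 2(b + 4) = 0 at b ∈ {-4}.
The Hessian is diagonal: diag(E_aa, E_bb). Second derivatives: E_aa(-3)=2100, E_aa(-1)=-900, E_aa(2)=900, E_aa(4)=-2100; E_bb(-4)=2.
Local minima occur where both diagonal entries positive: (-3, -4), (2, -4). Count: 2.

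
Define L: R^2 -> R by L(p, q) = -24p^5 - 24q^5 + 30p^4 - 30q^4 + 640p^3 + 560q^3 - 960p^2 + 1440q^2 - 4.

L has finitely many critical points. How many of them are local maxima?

L separates as a function of p plus a function of q, so ∇L=0 decouples.
∂L/∂p = -120p(p - 4)(p - 1)(p + 4) = 0 at p ∈ {-4, 0, 1, 4}; ∂L/∂q = -120q(q - 4)(q + 2)(q + 3) = 0 at q ∈ {-3, -2, 0, 4}.
The Hessian is diagonal: diag(L_pp, L_qq). Second derivatives: L_pp(-4)=19200, L_pp(0)=-1920, L_pp(1)=1800, L_pp(4)=-11520; L_qq(-3)=2520, L_qq(-2)=-1440, L_qq(0)=2880, L_qq(4)=-20160.
Local maxima occur where both diagonal entries negative: (0, -2), (0, 4), (4, -2), (4, 4). Count: 4.

4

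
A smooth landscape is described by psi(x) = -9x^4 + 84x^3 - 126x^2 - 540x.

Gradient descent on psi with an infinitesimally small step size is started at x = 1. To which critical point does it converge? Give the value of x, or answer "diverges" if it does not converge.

psi'(x) = -36(x - 5)(x - 3)(x + 1), so psi'(1) = -576.
Gradient descent moves in the -psi' direction, i.e. x is increasing.
The nearest critical point in that direction is x = 3, where psi'' = 288 > 0 (a local minimum). The iterate converges there.

3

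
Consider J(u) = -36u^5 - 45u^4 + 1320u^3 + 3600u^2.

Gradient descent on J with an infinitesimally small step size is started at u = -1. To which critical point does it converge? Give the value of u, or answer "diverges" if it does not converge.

0

J'(u) = -180u(u - 5)(u + 2)(u + 4), so J'(-1) = -3240.
Gradient descent moves in the -J' direction, i.e. u is increasing.
The nearest critical point in that direction is u = 0, where J'' = 7200 > 0 (a local minimum). The iterate converges there.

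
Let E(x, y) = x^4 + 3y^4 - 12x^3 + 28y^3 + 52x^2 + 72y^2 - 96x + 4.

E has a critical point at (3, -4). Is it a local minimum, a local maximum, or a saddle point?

The mixed partial ∂²E/∂x∂y is 0, so the Hessian at any point is diag(E_xx, E_yy) = diag(4(3x^2 - 18x + 26), 12(3y^2 + 14y + 12)).
At (3, -4): H = diag(-4, 48).
The eigenvalues have opposite signs, so H is indefinite: a saddle point.

saddle point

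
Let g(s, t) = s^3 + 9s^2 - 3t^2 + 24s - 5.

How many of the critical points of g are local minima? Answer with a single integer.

g separates as a function of s plus a function of t, so ∇g=0 decouples.
∂g/∂s = 3(s + 2)(s + 4) = 0 at s ∈ {-4, -2}; ∂g/∂t = -6t = 0 at t ∈ {0}.
The Hessian is diagonal: diag(g_ss, g_tt). Second derivatives: g_ss(-4)=-6, g_ss(-2)=6; g_tt(0)=-6.
Local minima occur where both diagonal entries positive: none. Count: 0.

0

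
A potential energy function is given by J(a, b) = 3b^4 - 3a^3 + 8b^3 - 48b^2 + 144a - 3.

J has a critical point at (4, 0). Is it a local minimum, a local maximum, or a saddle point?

local maximum

The mixed partial ∂²J/∂a∂b is 0, so the Hessian at any point is diag(J_aa, J_bb) = diag(-18a, 12(3b^2 + 4b - 8)).
At (4, 0): H = diag(-72, -96).
Both eigenvalues are negative, so H is negative definite: a local maximum.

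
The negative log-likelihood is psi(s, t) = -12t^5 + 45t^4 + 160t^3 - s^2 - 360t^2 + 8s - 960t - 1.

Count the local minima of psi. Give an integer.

psi separates as a function of s plus a function of t, so ∇psi=0 decouples.
∂psi/∂s = -2(s - 4) = 0 at s ∈ {4}; ∂psi/∂t = -60(t - 4)(t - 2)(t + 1)(t + 2) = 0 at t ∈ {-2, -1, 2, 4}.
The Hessian is diagonal: diag(psi_ss, psi_tt). Second derivatives: psi_ss(4)=-2; psi_tt(-2)=1440, psi_tt(-1)=-900, psi_tt(2)=1440, psi_tt(4)=-3600.
Local minima occur where both diagonal entries positive: none. Count: 0.

0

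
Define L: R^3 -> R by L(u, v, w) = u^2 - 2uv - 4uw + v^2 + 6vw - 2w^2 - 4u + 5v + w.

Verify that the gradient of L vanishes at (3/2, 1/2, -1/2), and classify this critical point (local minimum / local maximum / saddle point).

∇L = (2u - 2v - 4w - 4, -2u + 2v + 6w + 5, -4u + 6v - 4w + 1); substituting (3/2, 1/2, -1/2) gives ∇L = (0, 0, 0), so (3/2, 1/2, -1/2) is indeed a critical point.
The Hessian is constant: H = [[2, -2, -4], [-2, 2, 6], [-4, 6, -4]].
Leading principal minors: Δ₁ = 2, Δ₂ = 0, Δ₃ = -8.
The minors fit neither the all-positive nor the alternating-sign pattern, so H is indefinite: a saddle point.

saddle point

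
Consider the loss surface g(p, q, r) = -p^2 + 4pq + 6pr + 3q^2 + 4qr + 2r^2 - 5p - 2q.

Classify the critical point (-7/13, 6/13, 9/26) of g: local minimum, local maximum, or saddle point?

saddle point

The Hessian is constant: H = [[-2, 4, 6], [4, 6, 4], [6, 4, 4]].
Leading principal minors: Δ₁ = -2, Δ₂ = -28, Δ₃ = -104.
The minors fit neither the all-positive nor the alternating-sign pattern, so H is indefinite: a saddle point.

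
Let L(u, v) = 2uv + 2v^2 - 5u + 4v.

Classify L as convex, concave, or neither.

L is quadratic, so its Hessian is the constant matrix H = [[0, 2], [2, 4]].
det(H) = -4, tr(H) = 4.
det(H) < 0, so H is indefinite: neither convex nor concave.

neither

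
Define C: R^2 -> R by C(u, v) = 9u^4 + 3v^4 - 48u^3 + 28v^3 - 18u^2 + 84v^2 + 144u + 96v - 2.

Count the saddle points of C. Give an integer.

C separates as a function of u plus a function of v, so ∇C=0 decouples.
∂C/∂u = 36(u - 4)(u - 1)(u + 1) = 0 at u ∈ {-1, 1, 4}; ∂C/∂v = 12(v + 1)(v + 2)(v + 4) = 0 at v ∈ {-4, -2, -1}.
The Hessian is diagonal: diag(C_uu, C_vv). Second derivatives: C_uu(-1)=360, C_uu(1)=-216, C_uu(4)=540; C_vv(-4)=72, C_vv(-2)=-24, C_vv(-1)=36.
Saddle points occur where the two diagonal entries have opposite signs: (-1, -2), (1, -4), (1, -1), (4, -2). Count: 4.

4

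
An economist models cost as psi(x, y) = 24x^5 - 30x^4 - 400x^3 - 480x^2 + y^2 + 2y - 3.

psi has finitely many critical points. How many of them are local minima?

2

psi separates as a function of x plus a function of y, so ∇psi=0 decouples.
∂psi/∂x = 120x(x - 4)(x + 1)(x + 2) = 0 at x ∈ {-2, -1, 0, 4}; ∂psi/∂y = 2(y + 1) = 0 at y ∈ {-1}.
The Hessian is diagonal: diag(psi_xx, psi_yy). Second derivatives: psi_xx(-2)=-1440, psi_xx(-1)=600, psi_xx(0)=-960, psi_xx(4)=14400; psi_yy(-1)=2.
Local minima occur where both diagonal entries positive: (-1, -1), (4, -1). Count: 2.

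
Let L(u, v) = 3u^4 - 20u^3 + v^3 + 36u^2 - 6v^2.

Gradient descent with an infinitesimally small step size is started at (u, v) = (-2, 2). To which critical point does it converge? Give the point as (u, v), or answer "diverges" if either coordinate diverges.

(0, 4)

L is separable, so gradient descent decouples: u follows -∂L/∂u, v follows -∂L/∂v.
∂L/∂u = 12u(u - 3)(u - 2); at u=-2 this is -480, so u increases.
∂L/∂v = 3v(v - 4); at v=2 this is -12, so v increases.
u converges to its nearest critical value 0 (a local min of the u-part); v converges to 4. The iterate converges to (0, 4).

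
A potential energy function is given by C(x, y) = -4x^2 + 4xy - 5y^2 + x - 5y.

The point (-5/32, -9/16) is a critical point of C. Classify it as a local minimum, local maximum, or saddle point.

local maximum

The Hessian of C is constant: H = [[-8, 4], [4, -10]].
det(H) = (-8)·(-10) − 4² = 64.
det(H) > 0 and tr(H) = -18 < 0, so H is negative definite and the point is a local maximum.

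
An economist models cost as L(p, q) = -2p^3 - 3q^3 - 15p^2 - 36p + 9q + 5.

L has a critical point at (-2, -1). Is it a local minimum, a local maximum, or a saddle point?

The mixed partial ∂²L/∂p∂q is 0, so the Hessian at any point is diag(L_pp, L_qq) = diag(-6(2p + 5), -18q).
At (-2, -1): H = diag(-6, 18).
The eigenvalues have opposite signs, so H is indefinite: a saddle point.

saddle point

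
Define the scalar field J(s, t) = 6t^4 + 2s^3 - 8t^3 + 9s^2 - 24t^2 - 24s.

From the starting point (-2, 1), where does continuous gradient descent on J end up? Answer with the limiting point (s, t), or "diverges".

J is separable, so gradient descent decouples: s follows -∂J/∂s, t follows -∂J/∂t.
∂J/∂s = 6(s - 1)(s + 4); at s=-2 this is -36, so s increases.
∂J/∂t = 24t(t - 2)(t + 1); at t=1 this is -48, so t increases.
s converges to its nearest critical value 1 (a local min of the s-part); t converges to 2. The iterate converges to (1, 2).

(1, 2)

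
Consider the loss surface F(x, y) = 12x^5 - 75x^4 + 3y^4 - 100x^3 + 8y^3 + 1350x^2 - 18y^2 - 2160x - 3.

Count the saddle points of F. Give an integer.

6

F separates as a function of x plus a function of y, so ∇F=0 decouples.
∂F/∂x = 60(x - 4)(x - 3)(x - 1)(x + 3) = 0 at x ∈ {-3, 1, 3, 4}; ∂F/∂y = 12y(y - 1)(y + 3) = 0 at y ∈ {-3, 0, 1}.
The Hessian is diagonal: diag(F_xx, F_yy). Second derivatives: F_xx(-3)=-10080, F_xx(1)=1440, F_xx(3)=-720, F_xx(4)=1260; F_yy(-3)=144, F_yy(0)=-36, F_yy(1)=48.
Saddle points occur where the two diagonal entries have opposite signs: (-3, -3), (-3, 1), (1, 0), (3, -3), (3, 1), (4, 0). Count: 6.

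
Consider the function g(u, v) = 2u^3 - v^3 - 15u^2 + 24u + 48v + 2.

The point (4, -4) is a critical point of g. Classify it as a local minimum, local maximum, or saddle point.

The mixed partial ∂²g/∂u∂v is 0, so the Hessian at any point is diag(g_uu, g_vv) = diag(6(2u - 5), -6v).
At (4, -4): H = diag(18, 24).
Both eigenvalues are positive, so H is positive definite: a local minimum.

local minimum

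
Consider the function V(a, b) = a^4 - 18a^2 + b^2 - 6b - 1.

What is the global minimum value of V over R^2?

-91

V(a,b) separates as P(a) + Q(b) − 1, so its minimum is min P + min Q − 1.
P'(a) = 4a(a - 3)(a + 3) vanishes at a ∈ {-3, 0, 3}; Q'(b) = 2b - 6 vanishes at b ∈ {3}.
Local minima of P (where P''>0): P(-3)=-81, P(3)=-81. Local minima of Q: Q(3)=-9.
So the global minimum of V is P(-3) + Q(3) − 1 = -81 − 9 − 1 = -91, attained at (-3, 3).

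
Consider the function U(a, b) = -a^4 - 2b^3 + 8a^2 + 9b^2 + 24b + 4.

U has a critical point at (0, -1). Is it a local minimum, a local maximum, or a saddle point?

local minimum

The mixed partial ∂²U/∂a∂b is 0, so the Hessian at any point is diag(U_aa, U_bb) = diag(4(-3a^2 + 4), 6(-2b + 3)).
At (0, -1): H = diag(16, 30).
Both eigenvalues are positive, so H is positive definite: a local minimum.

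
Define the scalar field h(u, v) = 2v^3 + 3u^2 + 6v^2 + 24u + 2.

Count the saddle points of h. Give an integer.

h separates as a function of u plus a function of v, so ∇h=0 decouples.
∂h/∂u = 6(u + 4) = 0 at u ∈ {-4}; ∂h/∂v = 6v(v + 2) = 0 at v ∈ {-2, 0}.
The Hessian is diagonal: diag(h_uu, h_vv). Second derivatives: h_uu(-4)=6; h_vv(-2)=-12, h_vv(0)=12.
Saddle points occur where the two diagonal entries have opposite signs: (-4, -2). Count: 1.

1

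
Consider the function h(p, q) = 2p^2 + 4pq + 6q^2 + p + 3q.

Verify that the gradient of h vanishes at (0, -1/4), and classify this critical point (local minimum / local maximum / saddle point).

local minimum

∇h = (4p + 4q + 1, 4p + 12q + 3); substituting (0, -1/4) gives ∇h = (0, 0), so (0, -1/4) is indeed a critical point.
The Hessian of h is constant: H = [[4, 4], [4, 12]].
det(H) = 4·12 − 4² = 32.
det(H) > 0 and tr(H) = 16 > 0, so H is positive definite and the point is a local minimum.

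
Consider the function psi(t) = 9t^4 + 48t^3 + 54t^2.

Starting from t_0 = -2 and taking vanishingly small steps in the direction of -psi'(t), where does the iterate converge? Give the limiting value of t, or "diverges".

-3

psi'(t) = 36t(t + 1)(t + 3), so psi'(-2) = 72.
Gradient descent moves in the -psi' direction, i.e. t is decreasing.
The nearest critical point in that direction is t = -3, where psi'' = 216 > 0 (a local minimum). The iterate converges there.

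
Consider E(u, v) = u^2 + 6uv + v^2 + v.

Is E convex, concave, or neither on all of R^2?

neither

E is quadratic, so its Hessian is the constant matrix H = [[2, 6], [6, 2]].
det(H) = -32, tr(H) = 4.
det(H) < 0, so H is indefinite: neither convex nor concave.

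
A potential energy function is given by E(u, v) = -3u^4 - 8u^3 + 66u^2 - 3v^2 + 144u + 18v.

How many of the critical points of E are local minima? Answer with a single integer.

E separates as a function of u plus a function of v, so ∇E=0 decouples.
∂E/∂u = -12(u - 3)(u + 1)(u + 4) = 0 at u ∈ {-4, -1, 3}; ∂E/∂v = -6(v - 3) = 0 at v ∈ {3}.
The Hessian is diagonal: diag(E_uu, E_vv). Second derivatives: E_uu(-4)=-252, E_uu(-1)=144, E_uu(3)=-336; E_vv(3)=-6.
Local minima occur where both diagonal entries positive: none. Count: 0.

0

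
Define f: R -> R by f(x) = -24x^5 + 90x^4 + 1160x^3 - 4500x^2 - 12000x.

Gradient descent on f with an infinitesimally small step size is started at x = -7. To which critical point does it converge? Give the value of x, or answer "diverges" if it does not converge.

f'(x) = -120(x - 5)(x - 4)(x + 1)(x + 5), so f'(-7) = -190080.
Gradient descent moves in the -f' direction, i.e. x is increasing.
The nearest critical point in that direction is x = -5, where f'' = 43200 > 0 (a local minimum). The iterate converges there.

-5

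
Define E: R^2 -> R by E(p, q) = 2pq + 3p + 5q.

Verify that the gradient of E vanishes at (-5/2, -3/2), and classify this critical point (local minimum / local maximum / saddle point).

saddle point

∇E = (2q + 3, 2p + 5); substituting (-5/2, -3/2) gives ∇E = (0, 0), so (-5/2, -3/2) is indeed a critical point.
The Hessian of E is constant: H = [[0, 2], [2, 0]].
det(H) = 0·0 − 2² = -4.
Since det(H) < 0, H is indefinite and the critical point is a saddle point.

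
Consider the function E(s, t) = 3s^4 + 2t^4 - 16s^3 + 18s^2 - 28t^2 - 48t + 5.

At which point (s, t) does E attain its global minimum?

(3, 3)

E(s,t) separates as P(s) + Q(t) + 5, so its minimum is min P + min Q + 5.
P'(s) = 12s(s - 3)(s - 1) vanishes at s ∈ {0, 1, 3}; Q'(t) = 8(t - 3)(t + 1)(t + 2) vanishes at t ∈ {-2, -1, 3}.
Local minima of P (where P''>0): P(0)=0, P(3)=-27. Local minima of Q: Q(-2)=16, Q(3)=-234.
So the global minimum of E is P(3) + Q(3) + 5 = -27 − 234 + 5 = -256, attained at (3, 3).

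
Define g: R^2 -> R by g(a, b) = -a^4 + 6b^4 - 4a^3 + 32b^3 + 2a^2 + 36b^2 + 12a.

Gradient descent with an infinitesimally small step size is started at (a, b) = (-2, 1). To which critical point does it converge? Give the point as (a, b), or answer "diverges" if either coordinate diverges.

(-1, 0)

g is separable, so gradient descent decouples: a follows -∂g/∂a, b follows -∂g/∂b.
∂g/∂a = -4(a - 1)(a + 1)(a + 3); at a=-2 this is -12, so a increases.
∂g/∂b = 24b(b + 1)(b + 3); at b=1 this is 192, so b decreases.
a converges to its nearest critical value -1 (a local min of the a-part); b converges to 0. The iterate converges to (-1, 0).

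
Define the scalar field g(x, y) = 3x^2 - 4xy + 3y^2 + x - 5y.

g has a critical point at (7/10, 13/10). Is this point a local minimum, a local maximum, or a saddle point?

The Hessian of g is constant: H = [[6, -4], [-4, 6]].
det(H) = 6·6 − (-4)² = 20.
det(H) > 0 and tr(H) = 12 > 0, so H is positive definite and the point is a local minimum.

local minimum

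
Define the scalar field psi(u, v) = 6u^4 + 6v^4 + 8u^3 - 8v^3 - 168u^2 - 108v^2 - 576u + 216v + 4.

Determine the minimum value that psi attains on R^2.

psi(u,v) separates as P(u) + Q(v) + 4, so its minimum is min P + min Q + 4.
P'(u) = 24(u - 4)(u + 2)(u + 3) vanishes at u ∈ {-3, -2, 4}; Q'(v) = 24(v - 3)(v - 1)(v + 3) vanishes at v ∈ {-3, 1, 3}.
Local minima of P (where P''>0): P(-3)=486, P(4)=-2944. Local minima of Q: Q(-3)=-918, Q(3)=-54.
So the global minimum of psi is P(4) + Q(-3) + 4 = -2944 − 918 + 4 = -3858, attained at (4, -3).

-3858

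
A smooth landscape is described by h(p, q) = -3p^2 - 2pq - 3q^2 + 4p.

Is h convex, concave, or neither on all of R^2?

concave

h is quadratic, so its Hessian is the constant matrix H = [[-6, -2], [-2, -6]].
det(H) = 32, tr(H) = -12.
det(H) > 0 and tr(H) < 0, so H is negative definite everywhere: concave.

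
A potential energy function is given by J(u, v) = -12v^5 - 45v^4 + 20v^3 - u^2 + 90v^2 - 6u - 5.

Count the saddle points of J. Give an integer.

J separates as a function of u plus a function of v, so ∇J=0 decouples.
∂J/∂u = -2(u + 3) = 0 at u ∈ {-3}; ∂J/∂v = -60v(v - 1)(v + 1)(v + 3) = 0 at v ∈ {-3, -1, 0, 1}.
The Hessian is diagonal: diag(J_uu, J_vv). Second derivatives: J_uu(-3)=-2; J_vv(-3)=1440, J_vv(-1)=-240, J_vv(0)=180, J_vv(1)=-480.
Saddle points occur where the two diagonal entries have opposite signs: (-3, -3), (-3, 0). Count: 2.

2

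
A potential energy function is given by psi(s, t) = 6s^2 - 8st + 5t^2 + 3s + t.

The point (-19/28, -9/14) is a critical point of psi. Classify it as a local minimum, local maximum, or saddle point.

local minimum

The Hessian of psi is constant: H = [[12, -8], [-8, 10]].
det(H) = 12·10 − (-8)² = 56.
det(H) > 0 and tr(H) = 22 > 0, so H is positive definite and the point is a local minimum.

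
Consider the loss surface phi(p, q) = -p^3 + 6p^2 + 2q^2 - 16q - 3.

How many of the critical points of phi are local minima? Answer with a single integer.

1

phi separates as a function of p plus a function of q, so ∇phi=0 decouples.
∂phi/∂p = -3p(p - 4) = 0 at p ∈ {0, 4}; ∂phi/∂q = 4(q - 4) = 0 at q ∈ {4}.
The Hessian is diagonal: diag(phi_pp, phi_qq). Second derivatives: phi_pp(0)=12, phi_pp(4)=-12; phi_qq(4)=4.
Local minima occur where both diagonal entries positive: (0, 4). Count: 1.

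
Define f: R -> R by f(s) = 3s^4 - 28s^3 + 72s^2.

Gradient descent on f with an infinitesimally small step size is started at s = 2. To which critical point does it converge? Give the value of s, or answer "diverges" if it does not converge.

f'(s) = 12s(s - 4)(s - 3), so f'(2) = 48.
Gradient descent moves in the -f' direction, i.e. s is decreasing.
The nearest critical point in that direction is s = 0, where f'' = 144 > 0 (a local minimum). The iterate converges there.

0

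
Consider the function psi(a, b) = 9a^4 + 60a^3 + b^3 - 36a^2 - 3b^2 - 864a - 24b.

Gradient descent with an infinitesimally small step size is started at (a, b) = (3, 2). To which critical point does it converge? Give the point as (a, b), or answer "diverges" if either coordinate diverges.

(2, 4)

psi is separable, so gradient descent decouples: a follows -∂psi/∂a, b follows -∂psi/∂b.
∂psi/∂a = 36(a - 2)(a + 3)(a + 4); at a=3 this is 1512, so a decreases.
∂psi/∂b = 3(b - 4)(b + 2); at b=2 this is -24, so b increases.
a converges to its nearest critical value 2 (a local min of the a-part); b converges to 4. The iterate converges to (2, 4).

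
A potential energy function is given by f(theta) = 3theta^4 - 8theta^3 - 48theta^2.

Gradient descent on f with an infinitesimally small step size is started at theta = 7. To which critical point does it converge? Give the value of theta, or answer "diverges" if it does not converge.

4

f'(theta) = 12theta(theta - 4)(theta + 2), so f'(7) = 2268.
Gradient descent moves in the -f' direction, i.e. theta is decreasing.
The nearest critical point in that direction is theta = 4, where f'' = 288 > 0 (a local minimum). The iterate converges there.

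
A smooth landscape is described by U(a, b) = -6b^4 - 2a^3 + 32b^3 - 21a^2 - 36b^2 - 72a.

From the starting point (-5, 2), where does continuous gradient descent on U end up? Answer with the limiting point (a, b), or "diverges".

U is separable, so gradient descent decouples: a follows -∂U/∂a, b follows -∂U/∂b.
∂U/∂a = -6(a + 3)(a + 4); at a=-5 this is -12, so a increases.
∂U/∂b = -24b(b - 3)(b - 1); at b=2 this is 48, so b decreases.
a converges to its nearest critical value -4 (a local min of the a-part); b converges to 1. The iterate converges to (-4, 1).

(-4, 1)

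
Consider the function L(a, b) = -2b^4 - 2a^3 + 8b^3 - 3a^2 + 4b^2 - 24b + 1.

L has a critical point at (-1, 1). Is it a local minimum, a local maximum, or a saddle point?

The mixed partial ∂²L/∂a∂b is 0, so the Hessian at any point is diag(L_aa, L_bb) = diag(-6(2a + 1), 8(-3b^2 + 6b + 1)).
At (-1, 1): H = diag(6, 32).
Both eigenvalues are positive, so H is positive definite: a local minimum.

local minimum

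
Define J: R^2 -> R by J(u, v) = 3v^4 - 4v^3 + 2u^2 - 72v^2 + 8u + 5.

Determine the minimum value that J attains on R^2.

J(u,v) separates as P(u) + Q(v) + 5, so its minimum is min P + min Q + 5.
P'(u) = 4u + 8 vanishes at u ∈ {-2}; Q'(v) = 12v(v - 4)(v + 3) vanishes at v ∈ {-3, 0, 4}.
Local minima of P (where P''>0): P(-2)=-8. Local minima of Q: Q(-3)=-297, Q(4)=-640.
So the global minimum of J is P(-2) + Q(4) + 5 = -8 − 640 + 5 = -643, attained at (-2, 4).

-643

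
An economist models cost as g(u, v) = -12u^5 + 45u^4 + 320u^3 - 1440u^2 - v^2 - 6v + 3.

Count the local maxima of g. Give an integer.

2

g separates as a function of u plus a function of v, so ∇g=0 decouples.
∂g/∂u = -60u(u - 4)(u - 3)(u + 4) = 0 at u ∈ {-4, 0, 3, 4}; ∂g/∂v = -2(v + 3) = 0 at v ∈ {-3}.
The Hessian is diagonal: diag(g_uu, g_vv). Second derivatives: g_uu(-4)=13440, g_uu(0)=-2880, g_uu(3)=1260, g_uu(4)=-1920; g_vv(-3)=-2.
Local maxima occur where both diagonal entries negative: (0, -3), (4, -3). Count: 2.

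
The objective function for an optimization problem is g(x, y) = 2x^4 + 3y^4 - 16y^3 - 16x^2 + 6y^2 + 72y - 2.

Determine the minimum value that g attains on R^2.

g(x,y) separates as P(x) + Q(y) − 2, so its minimum is min P + min Q − 2.
P'(x) = 8x(x - 2)(x + 2) vanishes at x ∈ {-2, 0, 2}; Q'(y) = 12(y - 3)(y - 2)(y + 1) vanishes at y ∈ {-1, 2, 3}.
Local minima of P (where P''>0): P(-2)=-32, P(2)=-32. Local minima of Q: Q(-1)=-47, Q(3)=81.
So the global minimum of g is P(-2) + Q(-1) − 2 = -32 − 47 − 2 = -81, attained at (-2, -1).

-81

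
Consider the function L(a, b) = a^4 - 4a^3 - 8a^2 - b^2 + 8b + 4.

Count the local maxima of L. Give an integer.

L separates as a function of a plus a function of b, so ∇L=0 decouples.
∂L/∂a = 4a(a - 4)(a + 1) = 0 at a ∈ {-1, 0, 4}; ∂L/∂b = -2(b - 4) = 0 at b ∈ {4}.
The Hessian is diagonal: diag(L_aa, L_bb). Second derivatives: L_aa(-1)=20, L_aa(0)=-16, L_aa(4)=80; L_bb(4)=-2.
Local maxima occur where both diagonal entries negative: (0, 4). Count: 1.

1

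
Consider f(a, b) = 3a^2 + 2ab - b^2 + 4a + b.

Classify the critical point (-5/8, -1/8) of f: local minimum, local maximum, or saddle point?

The Hessian of f is constant: H = [[6, 2], [2, -2]].
det(H) = 6·(-2) − 2² = -16.
Since det(H) < 0, H is indefinite and the critical point is a saddle point.

saddle point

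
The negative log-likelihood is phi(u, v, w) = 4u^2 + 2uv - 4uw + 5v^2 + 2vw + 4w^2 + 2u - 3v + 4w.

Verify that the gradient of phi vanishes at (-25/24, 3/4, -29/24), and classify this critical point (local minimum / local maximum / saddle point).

local minimum

∇phi = (8u + 2v - 4w + 2, 2u + 10v + 2w - 3, -4u + 2v + 8w + 4); substituting (-25/24, 3/4, -29/24) gives ∇phi = (0, 0, 0), so (-25/24, 3/4, -29/24) is indeed a critical point.
The Hessian is constant: H = [[8, 2, -4], [2, 10, 2], [-4, 2, 8]].
Leading principal minors: Δ₁ = 8, Δ₂ = 76, Δ₃ = 384.
All leading minors are positive, so H is positive definite: a local minimum.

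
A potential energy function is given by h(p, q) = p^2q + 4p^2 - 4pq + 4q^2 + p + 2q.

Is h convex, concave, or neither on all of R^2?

The term p^2q is cubic, so the Hessian is not constant.
∂²h/∂p² = 2q + 8, which takes both signs as q varies (negative for sufficiently negative q). A diagonal entry of the Hessian changing sign means the Hessian is neither positive- nor negative-semidefinite on all of R^2.

neither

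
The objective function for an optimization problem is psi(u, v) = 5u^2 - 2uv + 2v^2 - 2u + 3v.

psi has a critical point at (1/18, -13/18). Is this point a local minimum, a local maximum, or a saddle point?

local minimum

The Hessian of psi is constant: H = [[10, -2], [-2, 4]].
det(H) = 10·4 − (-2)² = 36.
det(H) > 0 and tr(H) = 14 > 0, so H is positive definite and the point is a local minimum.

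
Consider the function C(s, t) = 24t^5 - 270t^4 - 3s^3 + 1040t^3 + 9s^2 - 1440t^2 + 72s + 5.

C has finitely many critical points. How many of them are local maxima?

C separates as a function of s plus a function of t, so ∇C=0 decouples.
∂C/∂s = -9(s - 4)(s + 2) = 0 at s ∈ {-2, 4}; ∂C/∂t = 120t(t - 4)(t - 3)(t - 2) = 0 at t ∈ {0, 2, 3, 4}.
The Hessian is diagonal: diag(C_ss, C_tt). Second derivatives: C_ss(-2)=54, C_ss(4)=-54; C_tt(0)=-2880, C_tt(2)=480, C_tt(3)=-360, C_tt(4)=960.
Local maxima occur where both diagonal entries negative: (4, 0), (4, 3). Count: 2.

2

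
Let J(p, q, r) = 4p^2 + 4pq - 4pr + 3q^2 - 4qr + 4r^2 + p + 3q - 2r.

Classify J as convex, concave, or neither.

convex

J is quadratic, so its Hessian is the constant matrix H = [[8, 4, -4], [4, 6, -4], [-4, -4, 8]].
Leading principal minors: 8, 32, 160.
All positive ⇒ H ≻ 0 ⇒ convex.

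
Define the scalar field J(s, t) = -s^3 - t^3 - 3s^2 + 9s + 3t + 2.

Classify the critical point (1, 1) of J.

The mixed partial ∂²J/∂s∂t is 0, so the Hessian at any point is diag(J_ss, J_tt) = diag(-6(s + 1), -6t).
At (1, 1): H = diag(-12, -6).
Both eigenvalues are negative, so H is negative definite: a local maximum.

local maximum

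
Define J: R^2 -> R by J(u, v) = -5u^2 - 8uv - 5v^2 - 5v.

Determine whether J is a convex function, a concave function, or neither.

concave

J is quadratic, so its Hessian is the constant matrix H = [[-10, -8], [-8, -10]].
det(H) = 36, tr(H) = -20.
det(H) > 0 and tr(H) < 0, so H is negative definite everywhere: concave.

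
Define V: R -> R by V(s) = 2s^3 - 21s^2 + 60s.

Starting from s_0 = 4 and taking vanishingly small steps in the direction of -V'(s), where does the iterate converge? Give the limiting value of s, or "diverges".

V'(s) = 6(s - 5)(s - 2), so V'(4) = -12.
Gradient descent moves in the -V' direction, i.e. s is increasing.
The nearest critical point in that direction is s = 5, where V'' = 18 > 0 (a local minimum). The iterate converges there.

5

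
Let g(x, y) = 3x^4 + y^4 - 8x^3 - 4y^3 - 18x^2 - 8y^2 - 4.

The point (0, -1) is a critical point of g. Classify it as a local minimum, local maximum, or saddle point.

The mixed partial ∂²g/∂x∂y is 0, so the Hessian at any point is diag(g_xx, g_yy) = diag(12(3x^2 - 4x - 3), 4(3y^2 - 6y - 4)).
At (0, -1): H = diag(-36, 20).
The eigenvalues have opposite signs, so H is indefinite: a saddle point.

saddle point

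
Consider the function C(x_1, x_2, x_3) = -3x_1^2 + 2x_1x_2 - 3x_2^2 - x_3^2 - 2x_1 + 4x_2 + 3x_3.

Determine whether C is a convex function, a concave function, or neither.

concave

C is quadratic, so its Hessian is the constant matrix H = [[-6, 2, 0], [2, -6, 0], [0, 0, -2]].
Leading principal minors: -6, 32, -64.
Signs alternate −, +, − ⇒ H ≺ 0 ⇒ concave.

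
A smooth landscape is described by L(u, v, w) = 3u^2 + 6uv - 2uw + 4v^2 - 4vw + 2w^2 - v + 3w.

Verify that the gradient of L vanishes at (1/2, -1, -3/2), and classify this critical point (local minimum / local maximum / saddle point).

local minimum

∇L = (6u + 6v - 2w, 6u + 8v - 4w - 1, -2u - 4v + 4w + 3); substituting (1/2, -1, -3/2) gives ∇L = (0, 0, 0), so (1/2, -1, -3/2) is indeed a critical point.
The Hessian is constant: H = [[6, 6, -2], [6, 8, -4], [-2, -4, 4]].
Leading principal minors: Δ₁ = 6, Δ₂ = 12, Δ₃ = 16.
All leading minors are positive, so H is positive definite: a local minimum.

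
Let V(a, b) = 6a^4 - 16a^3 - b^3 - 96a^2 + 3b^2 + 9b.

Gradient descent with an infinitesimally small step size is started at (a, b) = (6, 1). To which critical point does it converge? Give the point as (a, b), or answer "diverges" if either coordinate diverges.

V is separable, so gradient descent decouples: a follows -∂V/∂a, b follows -∂V/∂b.
∂V/∂a = 24a(a - 4)(a + 2); at a=6 this is 2304, so a decreases.
∂V/∂b = -3(b - 3)(b + 1); at b=1 this is 12, so b decreases.
a converges to its nearest critical value 4 (a local min of the a-part); b converges to -1. The iterate converges to (4, -1).

(4, -1)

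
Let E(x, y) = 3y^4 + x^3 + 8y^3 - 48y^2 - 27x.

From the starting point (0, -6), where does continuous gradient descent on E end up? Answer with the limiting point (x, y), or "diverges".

E is separable, so gradient descent decouples: x follows -∂E/∂x, y follows -∂E/∂y.
∂E/∂x = 3(x - 3)(x + 3); at x=0 this is -27, so x increases.
∂E/∂y = 12y(y - 2)(y + 4); at y=-6 this is -1152, so y increases.
x converges to its nearest critical value 3 (a local min of the x-part); y converges to -4. The iterate converges to (3, -4).

(3, -4)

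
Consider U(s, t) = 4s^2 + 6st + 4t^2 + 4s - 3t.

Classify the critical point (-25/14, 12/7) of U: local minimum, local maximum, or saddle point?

The Hessian of U is constant: H = [[8, 6], [6, 8]].
det(H) = 8·8 − 6² = 28.
det(H) > 0 and tr(H) = 16 > 0, so H is positive definite and the point is a local minimum.

local minimum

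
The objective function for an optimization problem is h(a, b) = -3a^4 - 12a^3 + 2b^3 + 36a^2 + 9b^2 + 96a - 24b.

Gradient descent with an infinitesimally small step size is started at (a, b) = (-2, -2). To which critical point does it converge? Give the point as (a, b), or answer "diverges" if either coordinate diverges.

h is separable, so gradient descent decouples: a follows -∂h/∂a, b follows -∂h/∂b.
∂h/∂a = -12(a - 2)(a + 1)(a + 4); at a=-2 this is -96, so a increases.
∂h/∂b = 6(b - 1)(b + 4); at b=-2 this is -36, so b increases.
a converges to its nearest critical value -1 (a local min of the a-part); b converges to 1. The iterate converges to (-1, 1).

(-1, 1)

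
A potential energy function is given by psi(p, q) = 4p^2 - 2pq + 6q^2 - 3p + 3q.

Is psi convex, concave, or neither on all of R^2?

convex

psi is quadratic, so its Hessian is the constant matrix H = [[8, -2], [-2, 12]].
det(H) = 92, tr(H) = 20.
det(H) > 0 and tr(H) > 0, so H is positive definite everywhere: convex.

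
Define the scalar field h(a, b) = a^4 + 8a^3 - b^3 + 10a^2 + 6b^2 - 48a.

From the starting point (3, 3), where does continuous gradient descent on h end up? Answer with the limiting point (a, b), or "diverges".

(1, 0)

h is separable, so gradient descent decouples: a follows -∂h/∂a, b follows -∂h/∂b.
∂h/∂a = 4(a - 1)(a + 3)(a + 4); at a=3 this is 336, so a decreases.
∂h/∂b = -3b(b - 4); at b=3 this is 9, so b decreases.
a converges to its nearest critical value 1 (a local min of the a-part); b converges to 0. The iterate converges to (1, 0).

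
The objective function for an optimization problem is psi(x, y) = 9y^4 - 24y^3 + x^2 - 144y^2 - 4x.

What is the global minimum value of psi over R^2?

-1540

psi(x,y) separates as P(x) + Q(y), so its minimum is min P + min Q.
P'(x) = 2x - 4 vanishes at x ∈ {2}; Q'(y) = 36y(y - 4)(y + 2) vanishes at y ∈ {-2, 0, 4}.
Local minima of P (where P''>0): P(2)=-4. Local minima of Q: Q(-2)=-240, Q(4)=-1536.
So the global minimum of psi is P(2) + Q(4) = -4 − 1536 = -1540, attained at (2, 4).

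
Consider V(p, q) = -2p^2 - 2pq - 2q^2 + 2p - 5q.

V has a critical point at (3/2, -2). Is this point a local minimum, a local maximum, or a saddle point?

local maximum

The Hessian of V is constant: H = [[-4, -2], [-2, -4]].
det(H) = (-4)·(-4) − (-2)² = 12.
det(H) > 0 and tr(H) = -8 < 0, so H is negative definite and the point is a local maximum.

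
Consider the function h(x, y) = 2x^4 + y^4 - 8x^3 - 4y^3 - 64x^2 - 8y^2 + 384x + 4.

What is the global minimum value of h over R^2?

-1660

h(x,y) separates as P(x) + Q(y) + 4, so its minimum is min P + min Q + 4.
P'(x) = 8(x - 4)(x - 3)(x + 4) vanishes at x ∈ {-4, 3, 4}; Q'(y) = 4y(y - 4)(y + 1) vanishes at y ∈ {-1, 0, 4}.
Local minima of P (where P''>0): P(-4)=-1536, P(4)=512. Local minima of Q: Q(-1)=-3, Q(4)=-128.
So the global minimum of h is P(-4) + Q(4) + 4 = -1536 − 128 + 4 = -1660, attained at (-4, 4).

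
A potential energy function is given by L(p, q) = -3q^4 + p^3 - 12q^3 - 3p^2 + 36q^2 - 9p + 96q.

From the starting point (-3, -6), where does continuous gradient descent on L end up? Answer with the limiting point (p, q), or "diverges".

L is separable, so gradient descent decouples: p follows -∂L/∂p, q follows -∂L/∂q.
∂L/∂p = 3(p - 3)(p + 1); at p=-3 this is 36, so p decreases.
∂L/∂q = -12(q - 2)(q + 1)(q + 4); at q=-6 this is 960, so q decreases.
The p-coordinate has no critical point in that direction and runs off to infinity.

diverges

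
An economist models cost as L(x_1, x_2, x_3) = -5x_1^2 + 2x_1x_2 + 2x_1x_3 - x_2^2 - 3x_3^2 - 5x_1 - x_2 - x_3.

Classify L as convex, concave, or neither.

L is quadratic, so its Hessian is the constant matrix H = [[-10, 2, 2], [2, -2, 0], [2, 0, -6]].
Leading principal minors: -10, 16, -88.
Signs alternate −, +, − ⇒ H ≺ 0 ⇒ concave.

concave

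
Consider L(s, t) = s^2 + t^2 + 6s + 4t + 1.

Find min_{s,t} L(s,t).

L(s,t) separates as P(s) + Q(t) + 1, so its minimum is min P + min Q + 1.
P'(s) = 2s + 6 vanishes at s ∈ {-3}; Q'(t) = 2(t + 2) vanishes at t ∈ {-2}.
Local minima of P (where P''>0): P(-3)=-9. Local minima of Q: Q(-2)=-4.
So the global minimum of L is P(-3) + Q(-2) + 1 = -9 − 4 + 1 = -12, attained at (-3, -2).

-12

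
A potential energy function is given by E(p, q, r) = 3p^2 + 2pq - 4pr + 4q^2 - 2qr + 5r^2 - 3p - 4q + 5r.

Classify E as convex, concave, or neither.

E is quadratic, so its Hessian is the constant matrix H = [[6, 2, -4], [2, 8, -2], [-4, -2, 10]].
Leading principal minors: 6, 44, 320.
All positive ⇒ H ≻ 0 ⇒ convex.

convex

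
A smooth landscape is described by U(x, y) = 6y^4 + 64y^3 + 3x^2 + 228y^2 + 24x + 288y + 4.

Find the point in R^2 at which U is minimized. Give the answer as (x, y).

(-4, -1)

U(x,y) separates as P(x) + Q(y) + 4, so its minimum is min P + min Q + 4.
P'(x) = 6x + 24 vanishes at x ∈ {-4}; Q'(y) = 24(y + 1)(y + 3)(y + 4) vanishes at y ∈ {-4, -3, -1}.
Local minima of P (where P''>0): P(-4)=-48. Local minima of Q: Q(-4)=-64, Q(-1)=-118.
So the global minimum of U is P(-4) + Q(-1) + 4 = -48 − 118 + 4 = -162, attained at (-4, -1).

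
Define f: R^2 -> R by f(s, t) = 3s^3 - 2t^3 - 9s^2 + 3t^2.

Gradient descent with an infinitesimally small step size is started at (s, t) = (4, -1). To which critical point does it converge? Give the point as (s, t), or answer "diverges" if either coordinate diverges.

(2, 0)

f is separable, so gradient descent decouples: s follows -∂f/∂s, t follows -∂f/∂t.
∂f/∂s = 9s(s - 2); at s=4 this is 72, so s decreases.
∂f/∂t = -6t(t - 1); at t=-1 this is -12, so t increases.
s converges to its nearest critical value 2 (a local min of the s-part); t converges to 0. The iterate converges to (2, 0).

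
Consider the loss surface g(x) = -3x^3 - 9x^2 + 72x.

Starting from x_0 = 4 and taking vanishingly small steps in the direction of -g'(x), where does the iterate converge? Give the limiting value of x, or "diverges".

diverges

g'(x) = -9(x - 2)(x + 4), so g'(4) = -144.
Gradient descent moves in the -g' direction, i.e. x is increasing.
There is no critical point above x=4, and g' keeps the same sign, so the iterate runs off to +∞.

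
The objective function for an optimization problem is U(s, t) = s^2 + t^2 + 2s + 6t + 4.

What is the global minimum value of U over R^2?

U(s,t) separates as P(s) + Q(t) + 4, so its minimum is min P + min Q + 4.
P'(s) = 2s + 2 vanishes at s ∈ {-1}; Q'(t) = 2(t + 3) vanishes at t ∈ {-3}.
Local minima of P (where P''>0): P(-1)=-1. Local minima of Q: Q(-3)=-9.
So the global minimum of U is P(-1) + Q(-3) + 4 = -1 − 9 + 4 = -6, attained at (-1, -3).

-6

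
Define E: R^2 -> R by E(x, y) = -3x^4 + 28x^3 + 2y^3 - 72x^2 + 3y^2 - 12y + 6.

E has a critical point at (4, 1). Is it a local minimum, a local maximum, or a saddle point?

saddle point

The mixed partial ∂²E/∂x∂y is 0, so the Hessian at any point is diag(E_xx, E_yy) = diag(12(-3x^2 + 14x - 12), 6(2y + 1)).
At (4, 1): H = diag(-48, 18).
The eigenvalues have opposite signs, so H is indefinite: a saddle point.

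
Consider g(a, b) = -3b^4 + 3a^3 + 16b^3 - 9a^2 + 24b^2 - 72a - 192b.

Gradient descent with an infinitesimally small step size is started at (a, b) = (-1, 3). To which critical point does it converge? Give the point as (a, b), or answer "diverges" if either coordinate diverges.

g is separable, so gradient descent decouples: a follows -∂g/∂a, b follows -∂g/∂b.
∂g/∂a = 9(a - 4)(a + 2); at a=-1 this is -45, so a increases.
∂g/∂b = -12(b - 4)(b - 2)(b + 2); at b=3 this is 60, so b decreases.
a converges to its nearest critical value 4 (a local min of the a-part); b converges to 2. The iterate converges to (4, 2).

(4, 2)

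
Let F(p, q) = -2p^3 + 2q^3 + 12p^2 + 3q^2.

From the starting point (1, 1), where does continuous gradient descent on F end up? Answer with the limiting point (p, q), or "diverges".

F is separable, so gradient descent decouples: p follows -∂F/∂p, q follows -∂F/∂q.
∂F/∂p = -6p(p - 4); at p=1 this is 18, so p decreases.
∂F/∂q = 6q(q + 1); at q=1 this is 12, so q decreases.
p converges to its nearest critical value 0 (a local min of the p-part); q converges to 0. The iterate converges to (0, 0).

(0, 0)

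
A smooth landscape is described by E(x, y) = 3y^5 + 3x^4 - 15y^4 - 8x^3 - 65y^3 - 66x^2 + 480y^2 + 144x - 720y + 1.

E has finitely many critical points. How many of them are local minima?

E separates as a function of x plus a function of y, so ∇E=0 decouples.
∂E/∂x = 12(x - 4)(x - 1)(x + 3) = 0 at x ∈ {-3, 1, 4}; ∂E/∂y = 15(y - 4)(y - 3)(y - 1)(y + 4) = 0 at y ∈ {-4, 1, 3, 4}.
The Hessian is diagonal: diag(E_xx, E_yy). Second derivatives: E_xx(-3)=336, E_xx(1)=-144, E_xx(4)=252; E_yy(-4)=-4200, E_yy(1)=450, E_yy(3)=-210, E_yy(4)=360.
Local minima occur where both diagonal entries positive: (-3, 1), (-3, 4), (4, 1), (4, 4). Count: 4.

4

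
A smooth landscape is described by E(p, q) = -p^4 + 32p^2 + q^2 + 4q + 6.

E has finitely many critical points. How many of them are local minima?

E separates as a function of p plus a function of q, so ∇E=0 decouples.
∂E/∂p = -4p(p - 4)(p + 4) = 0 at p ∈ {-4, 0, 4}; ∂E/∂q = 2(q + 2) = 0 at q ∈ {-2}.
The Hessian is diagonal: diag(E_pp, E_qq). Second derivatives: E_pp(-4)=-128, E_pp(0)=64, E_pp(4)=-128; E_qq(-2)=2.
Local minima occur where both diagonal entries positive: (0, -2). Count: 1.

1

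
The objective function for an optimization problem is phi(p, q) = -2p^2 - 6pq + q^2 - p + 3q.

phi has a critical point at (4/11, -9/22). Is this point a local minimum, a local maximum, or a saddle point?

The Hessian of phi is constant: H = [[-4, -6], [-6, 2]].
det(H) = (-4)·2 − (-6)² = -44.
Since det(H) < 0, H is indefinite and the critical point is a saddle point.

saddle point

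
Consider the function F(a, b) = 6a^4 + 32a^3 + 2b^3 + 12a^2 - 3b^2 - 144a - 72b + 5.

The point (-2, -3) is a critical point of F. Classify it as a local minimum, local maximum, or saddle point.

The mixed partial ∂²F/∂a∂b is 0, so the Hessian at any point is diag(F_aa, F_bb) = diag(24(3a^2 + 8a + 1), 6(2b - 1)).
At (-2, -3): H = diag(-72, -42).
Both eigenvalues are negative, so H is negative definite: a local maximum.

local maximum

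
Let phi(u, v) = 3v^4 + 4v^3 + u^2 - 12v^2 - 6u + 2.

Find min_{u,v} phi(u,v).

phi(u,v) separates as P(u) + Q(v) + 2, so its minimum is min P + min Q + 2.
P'(u) = 2u - 6 vanishes at u ∈ {3}; Q'(v) = 12v(v - 1)(v + 2) vanishes at v ∈ {-2, 0, 1}.
Local minima of P (where P''>0): P(3)=-9. Local minima of Q: Q(-2)=-32, Q(1)=-5.
So the global minimum of phi is P(3) + Q(-2) + 2 = -9 − 32 + 2 = -39, attained at (3, -2).

-39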